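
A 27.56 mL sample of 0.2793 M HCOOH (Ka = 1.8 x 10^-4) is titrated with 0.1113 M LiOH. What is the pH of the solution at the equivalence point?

n(HCOOH) = 0.2793 x 0.02756 = 0.007698 mol; V(LiOH) at equivalence = 0.007698/0.1113 = 0.06916 L.
At equivalence all the acid is converted to HCOO-; total volume = 0.02756 + 0.06916 = 0.09672 L, so [HCOO-] = 0.007698/0.09672 = 0.07959 M.
Kb = Kw/Ka = 1.0e-14 / 1.8 x 10^-4 = 5.56e-11.
[OH^-] = sqrt(Kb x [HCOO-]) = sqrt(5.56e-11 x 0.07959) = 2.10e-6 M.
pOH = 5.68, so pH = 14.00 - 5.68 = 8.32.

8.32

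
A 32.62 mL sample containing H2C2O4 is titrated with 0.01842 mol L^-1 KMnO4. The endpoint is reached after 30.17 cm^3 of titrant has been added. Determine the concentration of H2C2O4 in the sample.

0.0426 M

n(KMnO4) = 0.01842 x 0.03017 = 0.0005557 mol.
From the balanced equation, 2 mol KMnO4 reacts with 5 mol H2C2O4, so n(H2C2O4) = 0.0005557 x 5/2 = 0.001389 mol.
[H2C2O4] = 0.001389 / 0.03262 L = 0.0426 M.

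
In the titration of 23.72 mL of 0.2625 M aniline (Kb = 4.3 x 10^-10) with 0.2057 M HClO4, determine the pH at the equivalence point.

2.79

n(C6H5NH2) = 0.2625 x 0.02372 = 0.006226 mol; V(HClO4) at equivalence = 0.006226/0.2057 = 0.03027 L.
At equivalence the base is fully converted to C6H5NH3+; total volume = 0.05399 L, so [C6H5NH3+] = 0.006226/0.05399 = 0.1153 M.
Ka(C6H5NH3+) = Kw/Kb = 1.0e-14 / 4.3 x 10^-10 = 2.33e-5.
[H^+] = sqrt(Ka x [C6H5NH3+]) = sqrt(2.33e-5 x 0.1153) = 0.00164 M.
pH = -log(0.00164) = 2.79.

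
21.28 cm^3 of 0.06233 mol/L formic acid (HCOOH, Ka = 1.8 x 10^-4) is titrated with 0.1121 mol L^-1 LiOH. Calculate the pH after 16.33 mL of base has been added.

12.13

n(acid) = 0.06233 x 0.02128 = 0.001326 mol; n(LiOH) added = 0.1121 x 0.01633 = 0.001831 mol.
Base is in excess by 0.001831 - 0.001326 = 0.0005042 mol in a total volume of 0.03761 L.
[OH^-] = 0.0005042/0.03761 = 0.01341 M, so pOH = 1.87 and pH = 14.00 - 1.87 = 12.13.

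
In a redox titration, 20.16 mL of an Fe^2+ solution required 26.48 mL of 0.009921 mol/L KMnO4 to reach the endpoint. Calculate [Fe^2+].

n(KMnO4) = 0.009921 x 0.02648 = 0.0002627 mol.
From the balanced equation, 1 mol KMnO4 reacts with 5 mol Fe^2+, so n(Fe^2+) = 0.0002627 x 5/1 = 0.001314 mol.
[Fe^2+] = 0.001314 / 0.02016 L = 0.0652 M.

0.0652 M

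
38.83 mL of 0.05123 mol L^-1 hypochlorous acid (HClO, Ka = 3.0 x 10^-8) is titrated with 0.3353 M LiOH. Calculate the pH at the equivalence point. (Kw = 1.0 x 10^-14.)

10.09

n(HClO) = 0.05123 x 0.03883 = 0.001989 mol; V(LiOH) at equivalence = 0.001989/0.3353 = 0.005933 L.
At equivalence all the acid is converted to ClO-; total volume = 0.03883 + 0.005933 = 0.04476 L, so [ClO-] = 0.001989/0.04476 = 0.04444 M.
Kb = Kw/Ka = 1.0e-14 / 3.0 x 10^-8 = 3.33e-7.
[OH^-] = sqrt(Kb x [ClO-]) = sqrt(3.33e-7 x 0.04444) = 0.000122 M.
pOH = 3.91, so pH = 14.00 - 3.91 = 10.09.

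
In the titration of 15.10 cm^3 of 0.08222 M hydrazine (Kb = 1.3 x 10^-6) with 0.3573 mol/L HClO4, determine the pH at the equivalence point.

n(N2H4) = 0.08222 x 0.01510 = 0.001242 mol; V(HClO4) at equivalence = 0.001242/0.3573 = 0.003475 L.
At equivalence the base is fully converted to N2H5+; total volume = 0.01857 L, so [N2H5+] = 0.001242/0.01857 = 0.06684 M.
Ka(N2H5+) = Kw/Kb = 1.0e-14 / 1.3 x 10^-6 = 7.69e-9.
[H^+] = sqrt(Ka x [N2H5+]) = sqrt(7.69e-9 x 0.06684) = 2.27e-5 M.
pH = -log(2.27e-5) = 4.64.

4.64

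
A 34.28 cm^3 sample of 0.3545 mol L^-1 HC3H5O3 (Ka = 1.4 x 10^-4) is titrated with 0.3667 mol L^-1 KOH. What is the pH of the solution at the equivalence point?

8.55

n(HC3H5O3) = 0.3545 x 0.03428 = 0.01215 mol; V(KOH) at equivalence = 0.01215/0.3667 = 0.03314 L.
At equivalence all the acid is converted to C3H5O3-; total volume = 0.03428 + 0.03314 = 0.06742 L, so [C3H5O3-] = 0.01215/0.06742 = 0.1802 M.
Kb = Kw/Ka = 1.0e-14 / 1.4 x 10^-4 = 7.14e-11.
[OH^-] = sqrt(Kb x [C3H5O3-]) = sqrt(7.14e-11 x 0.1802) = 3.59e-6 M.
pOH = 5.45, so pH = 14.00 - 5.45 = 8.55.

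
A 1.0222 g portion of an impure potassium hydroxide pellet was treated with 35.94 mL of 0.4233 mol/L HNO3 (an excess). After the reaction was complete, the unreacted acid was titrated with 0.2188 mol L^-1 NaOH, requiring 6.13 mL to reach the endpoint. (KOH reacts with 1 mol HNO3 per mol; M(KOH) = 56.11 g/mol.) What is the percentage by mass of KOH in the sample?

76.1%

Total n(HNO3) added = 0.4233 x 0.03594 = 0.01521 mol.
n(NaOH) used = 0.2188 x 0.006130 = 0.001341 mol, which equals the excess n(HNO3).
So n(HNO3) consumed by the sample = 0.01521 - 0.001341 = 0.01387 mol.
n(KOH) = 0.01387 / 1 = 0.01387 mol.
mass KOH = 0.01387 x 56.11 = 0.7784 g, so %KOH = 0.7784/1.0222 x 100 = 76.1%.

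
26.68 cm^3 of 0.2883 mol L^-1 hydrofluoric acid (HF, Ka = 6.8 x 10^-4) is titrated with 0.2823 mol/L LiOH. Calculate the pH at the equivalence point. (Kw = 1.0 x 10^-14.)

8.16

n(HF) = 0.2883 x 0.02668 = 0.007692 mol; V(LiOH) at equivalence = 0.007692/0.2823 = 0.02725 L.
At equivalence all the acid is converted to F-; total volume = 0.02668 + 0.02725 = 0.05393 L, so [F-] = 0.007692/0.05393 = 0.1426 M.
Kb = Kw/Ka = 1.0e-14 / 6.8 x 10^-4 = 1.47e-11.
[OH^-] = sqrt(Kb x [F-]) = sqrt(1.47e-11 x 0.1426) = 1.45e-6 M.
pOH = 5.84, so pH = 14.00 - 5.84 = 8.16.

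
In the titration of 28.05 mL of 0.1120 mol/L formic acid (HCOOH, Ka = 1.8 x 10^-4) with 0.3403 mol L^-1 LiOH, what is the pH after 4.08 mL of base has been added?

Initial n(HCOOH) = 0.1120 x 0.02805 = 0.003142 mol.
n(LiOH) added = 0.3403 x 0.004080 = 0.001388 mol, converting that many moles of HCOOH to HCOO-.
Remaining n(HCOOH) = 0.001753 mol; n(HCOO-) = 0.001388 mol.
By Henderson-Hasselbalch, pH = pKa + log([A^-]/[HA]) = 3.74 + log(0.001388/0.001753) = 3.74 + (-0.10) = 3.64.

3.64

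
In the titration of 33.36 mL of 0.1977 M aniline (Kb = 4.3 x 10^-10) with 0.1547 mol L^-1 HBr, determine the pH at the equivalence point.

n(C6H5NH2) = 0.1977 x 0.03336 = 0.006595 mol; V(HBr) at equivalence = 0.006595/0.1547 = 0.04263 L.
At equivalence the base is fully converted to C6H5NH3+; total volume = 0.07599 L, so [C6H5NH3+] = 0.006595/0.07599 = 0.08679 M.
Ka(C6H5NH3+) = Kw/Kb = 1.0e-14 / 4.3 x 10^-10 = 2.33e-5.
[H^+] = sqrt(Ka x [C6H5NH3+]) = sqrt(2.33e-5 x 0.08679) = 0.00142 M.
pH = -log(0.00142) = 2.85.

2.85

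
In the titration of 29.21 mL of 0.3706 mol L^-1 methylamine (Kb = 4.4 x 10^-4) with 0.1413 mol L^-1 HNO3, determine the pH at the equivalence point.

5.82

n(CH3NH2) = 0.3706 x 0.02921 = 0.01083 mol; V(HNO3) at equivalence = 0.01083/0.1413 = 0.07661 L.
At equivalence the base is fully converted to CH3NH3+; total volume = 0.1058 L, so [CH3NH3+] = 0.01083/0.1058 = 0.1023 M.
Ka(CH3NH3+) = Kw/Kb = 1.0e-14 / 4.4 x 10^-4 = 2.27e-11.
[H^+] = sqrt(Ka x [CH3NH3+]) = sqrt(2.27e-11 x 0.1023) = 1.52e-6 M.
pH = -log(1.52e-6) = 5.82.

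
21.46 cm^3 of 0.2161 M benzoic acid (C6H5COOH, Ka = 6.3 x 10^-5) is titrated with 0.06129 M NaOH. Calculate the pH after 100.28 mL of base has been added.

n(acid) = 0.2161 x 0.02146 = 0.004638 mol; n(NaOH) added = 0.06129 x 0.1003 = 0.006146 mol.
Base is in excess by 0.006146 - 0.004638 = 0.001509 mol in a total volume of 0.1217 L.
[OH^-] = 0.001509/0.1217 = 0.01239 M, so pOH = 1.91 and pH = 14.00 - 1.91 = 12.09.

12.09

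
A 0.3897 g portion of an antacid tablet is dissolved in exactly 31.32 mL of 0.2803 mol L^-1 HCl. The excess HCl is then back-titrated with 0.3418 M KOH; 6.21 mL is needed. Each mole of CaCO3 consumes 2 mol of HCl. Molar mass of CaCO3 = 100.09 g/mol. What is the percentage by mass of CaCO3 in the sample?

Total n(HCl) added = 0.2803 x 0.03132 = 0.008779 mol.
n(KOH) used = 0.3418 x 0.006210 = 0.002123 mol, which equals the excess n(HCl).
So n(HCl) consumed by the sample = 0.008779 - 0.002123 = 0.006656 mol.
n(CaCO3) = 0.006656 / 2 = 0.003328 mol.
mass CaCO3 = 0.003328 x 100.09 = 0.3331 g, so %CaCO3 = 0.3331/0.3897 x 100 = 85.5%.

85.5%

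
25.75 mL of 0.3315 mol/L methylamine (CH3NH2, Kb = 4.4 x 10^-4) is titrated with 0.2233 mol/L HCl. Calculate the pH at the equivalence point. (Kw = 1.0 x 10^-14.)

n(CH3NH2) = 0.3315 x 0.02575 = 0.008536 mol; V(HCl) at equivalence = 0.008536/0.2233 = 0.03823 L.
At equivalence the base is fully converted to CH3NH3+; total volume = 0.06398 L, so [CH3NH3+] = 0.008536/0.06398 = 0.1334 M.
Ka(CH3NH3+) = Kw/Kb = 1.0e-14 / 4.4 x 10^-4 = 2.27e-11.
[H^+] = sqrt(Ka x [CH3NH3+]) = sqrt(2.27e-11 x 0.1334) = 1.74e-6 M.
pH = -log(1.74e-6) = 5.76.

5.76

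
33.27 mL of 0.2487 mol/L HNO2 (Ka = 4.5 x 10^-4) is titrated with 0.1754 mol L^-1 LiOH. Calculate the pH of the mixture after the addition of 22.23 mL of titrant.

Initial n(HNO2) = 0.2487 x 0.03327 = 0.008274 mol.
n(LiOH) added = 0.1754 x 0.02223 = 0.003899 mol, converting that many moles of HNO2 to NO2-.
Remaining n(HNO2) = 0.004375 mol; n(NO2-) = 0.003899 mol.
By Henderson-Hasselbalch, pH = pKa + log([A^-]/[HA]) = 3.35 + log(0.003899/0.004375) = 3.35 + (-0.05) = 3.30.

3.30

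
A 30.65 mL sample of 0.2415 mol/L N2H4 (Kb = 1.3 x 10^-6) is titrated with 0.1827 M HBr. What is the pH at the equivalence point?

4.55

n(N2H4) = 0.2415 x 0.03065 = 0.007402 mol; V(HBr) at equivalence = 0.007402/0.1827 = 0.04051 L.
At equivalence the base is fully converted to N2H5+; total volume = 0.07116 L, so [N2H5+] = 0.007402/0.07116 = 0.1040 M.
Ka(N2H5+) = Kw/Kb = 1.0e-14 / 1.3 x 10^-6 = 7.69e-9.
[H^+] = sqrt(Ka x [N2H5+]) = sqrt(7.69e-9 x 0.1040) = 2.83e-5 M.
pH = -log(2.83e-5) = 4.55.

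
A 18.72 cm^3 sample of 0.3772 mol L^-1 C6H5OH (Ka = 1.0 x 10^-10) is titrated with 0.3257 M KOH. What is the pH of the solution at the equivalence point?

11.62

n(C6H5OH) = 0.3772 x 0.01872 = 0.007061 mol; V(KOH) at equivalence = 0.007061/0.3257 = 0.02168 L.
At equivalence all the acid is converted to C6H5O-; total volume = 0.01872 + 0.02168 = 0.04040 L, so [C6H5O-] = 0.007061/0.04040 = 0.1748 M.
Kb = Kw/Ka = 1.0e-14 / 1.0 x 10^-10 = 0.000100.
[OH^-] = sqrt(Kb x [C6H5O-]) = sqrt(0.000100 x 0.1748) = 0.00418 M.
pOH = 2.38, so pH = 14.00 - 2.38 = 11.62.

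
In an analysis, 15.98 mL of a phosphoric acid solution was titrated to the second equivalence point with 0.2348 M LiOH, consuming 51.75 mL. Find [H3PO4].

n(LiOH) = 0.2348 x 0.05175 = 0.01215 mol.
At the second equivalence point, 2 mol OH^- react per mol H3PO4, so n(H3PO4) = 0.01215 / 2 = 0.006075 mol.
[H3PO4] = 0.006075 / 0.01598 L = 0.380 M.

0.380 M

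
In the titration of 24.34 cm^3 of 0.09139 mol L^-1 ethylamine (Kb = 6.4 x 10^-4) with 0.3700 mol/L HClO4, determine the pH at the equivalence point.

5.97

n(C2H5NH2) = 0.09139 x 0.02434 = 0.002224 mol; V(HClO4) at equivalence = 0.002224/0.3700 = 0.006012 L.
At equivalence the base is fully converted to C2H5NH3+; total volume = 0.03035 L, so [C2H5NH3+] = 0.002224/0.03035 = 0.07329 M.
Ka(C2H5NH3+) = Kw/Kb = 1.0e-14 / 6.4 x 10^-4 = 1.56e-11.
[H^+] = sqrt(Ka x [C2H5NH3+]) = sqrt(1.56e-11 x 0.07329) = 1.07e-6 M.
pH = -log(1.07e-6) = 5.97.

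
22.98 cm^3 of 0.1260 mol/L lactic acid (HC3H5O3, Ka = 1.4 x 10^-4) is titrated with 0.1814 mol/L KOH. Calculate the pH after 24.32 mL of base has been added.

12.51

n(acid) = 0.1260 x 0.02298 = 0.002895 mol; n(KOH) added = 0.1814 x 0.02432 = 0.004412 mol.
Base is in excess by 0.004412 - 0.002895 = 0.001516 mol in a total volume of 0.04730 L.
[OH^-] = 0.001516/0.04730 = 0.03205 M, so pOH = 1.49 and pH = 14.00 - 1.49 = 12.51.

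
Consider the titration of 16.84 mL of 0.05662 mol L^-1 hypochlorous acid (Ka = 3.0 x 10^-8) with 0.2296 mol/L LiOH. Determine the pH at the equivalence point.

10.09

n(HClO) = 0.05662 x 0.01684 = 0.0009535 mol; V(LiOH) at equivalence = 0.0009535/0.2296 = 0.004153 L.
At equivalence all the acid is converted to ClO-; total volume = 0.01684 + 0.004153 = 0.02099 L, so [ClO-] = 0.0009535/0.02099 = 0.04542 M.
Kb = Kw/Ka = 1.0e-14 / 3.0 x 10^-8 = 3.33e-7.
[OH^-] = sqrt(Kb x [ClO-]) = sqrt(3.33e-7 x 0.04542) = 0.000123 M.
pOH = 3.91, so pH = 14.00 - 3.91 = 10.09.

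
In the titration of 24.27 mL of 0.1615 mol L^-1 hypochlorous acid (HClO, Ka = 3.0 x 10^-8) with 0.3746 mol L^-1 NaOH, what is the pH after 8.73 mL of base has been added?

Initial n(HClO) = 0.1615 x 0.02427 = 0.003920 mol.
n(NaOH) added = 0.3746 x 0.008730 = 0.003270 mol, converting that many moles of HClO to ClO-.
Remaining n(HClO) = 0.0006493 mol; n(ClO-) = 0.003270 mol.
By Henderson-Hasselbalch, pH = pKa + log([A^-]/[HA]) = 7.52 + log(0.003270/0.0006493) = 7.52 + (+0.70) = 8.22.

8.22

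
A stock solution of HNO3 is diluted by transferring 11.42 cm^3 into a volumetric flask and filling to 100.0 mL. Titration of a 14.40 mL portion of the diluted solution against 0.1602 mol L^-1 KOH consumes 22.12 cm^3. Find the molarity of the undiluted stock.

2.15 M

n(KOH) = 0.1602 x 0.02212 = 0.003544 mol.
n(HNO3) in the aliquot = 0.003544 mol.
[diluted HNO3] = 0.003544 / 0.01440 = 0.2461 M.
Dilution factor = 100.0/11.42 = 8.757, so [stock] = 0.2461 x 8.757 = 2.15 M.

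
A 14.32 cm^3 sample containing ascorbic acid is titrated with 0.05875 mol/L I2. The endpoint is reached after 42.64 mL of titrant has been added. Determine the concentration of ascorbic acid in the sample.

0.175 M

n(I2) = 0.05875 x 0.04264 = 0.002505 mol.
From the balanced equation, 1 mol I2 reacts with 1 mol ascorbic acid, so n(ascorbic acid) = 0.002505 x 1/1 = 0.002505 mol.
[ascorbic acid] = 0.002505 / 0.01432 L = 0.175 M.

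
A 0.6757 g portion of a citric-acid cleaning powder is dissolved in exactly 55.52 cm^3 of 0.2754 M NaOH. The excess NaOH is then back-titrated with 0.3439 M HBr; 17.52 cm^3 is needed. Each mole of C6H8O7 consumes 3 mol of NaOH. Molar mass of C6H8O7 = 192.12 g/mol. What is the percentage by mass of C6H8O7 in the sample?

Total n(NaOH) added = 0.2754 x 0.05552 = 0.01529 mol.
n(HBr) used = 0.3439 x 0.01752 = 0.006025 mol, which equals the excess n(NaOH).
So n(NaOH) consumed by the sample = 0.01529 - 0.006025 = 0.009265 mol.
n(C6H8O7) = 0.009265 / 3 = 0.003088 mol.
mass C6H8O7 = 0.003088 x 192.12 = 0.5933 g, so %C6H8O7 = 0.5933/0.6757 x 100 = 87.8%.

87.8%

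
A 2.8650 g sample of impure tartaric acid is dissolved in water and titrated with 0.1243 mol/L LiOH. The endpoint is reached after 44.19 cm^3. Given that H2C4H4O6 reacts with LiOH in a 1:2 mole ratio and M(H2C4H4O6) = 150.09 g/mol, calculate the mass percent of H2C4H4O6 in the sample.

14.4%

n(LiOH) = 0.1243 x 0.04419 = 0.005493 mol.
n(H2C4H4O6) = 0.005493 / 2 = 0.002746 mol.
mass of H2C4H4O6 = 0.002746 x 150.09 = 0.4122 g.
% purity = 0.4122 / 2.8650 x 100 = 14.4%.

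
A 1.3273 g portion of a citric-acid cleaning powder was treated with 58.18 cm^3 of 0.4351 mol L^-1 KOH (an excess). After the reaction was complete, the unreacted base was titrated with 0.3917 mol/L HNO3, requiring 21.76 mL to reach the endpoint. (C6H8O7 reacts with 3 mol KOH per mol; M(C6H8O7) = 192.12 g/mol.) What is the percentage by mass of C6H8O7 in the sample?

Total n(KOH) added = 0.4351 x 0.05818 = 0.02531 mol.
n(HNO3) used = 0.3917 x 0.02176 = 0.008523 mol, which equals the excess n(KOH).
So n(KOH) consumed by the sample = 0.02531 - 0.008523 = 0.01679 mol.
n(C6H8O7) = 0.01679 / 3 = 0.005597 mol.
mass C6H8O7 = 0.005597 x 192.12 = 1.075 g, so %C6H8O7 = 1.075/1.3273 x 100 = 81.0%.

81.0%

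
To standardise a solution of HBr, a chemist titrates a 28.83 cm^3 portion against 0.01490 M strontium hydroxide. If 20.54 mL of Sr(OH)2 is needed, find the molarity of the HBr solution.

0.0212 M

n(Sr(OH)2) delivered = 0.01490 x 0.02054 = 0.0003060 mol.
The reaction is 2 HBr + 1 Sr(OH)2, so n(HBr) = 0.0003060 x 2/1 = 0.0006121 mol.
[HBr] = 0.0006121 mol / 0.02883 L = 0.0212 M.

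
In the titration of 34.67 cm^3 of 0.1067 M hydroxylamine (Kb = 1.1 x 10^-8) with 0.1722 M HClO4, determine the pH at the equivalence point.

n(NH2OH) = 0.1067 x 0.03467 = 0.003699 mol; V(HClO4) at equivalence = 0.003699/0.1722 = 0.02148 L.
At equivalence the base is fully converted to NH3OH+; total volume = 0.05615 L, so [NH3OH+] = 0.003699/0.05615 = 0.06588 M.
Ka(NH3OH+) = Kw/Kb = 1.0e-14 / 1.1 x 10^-8 = 9.09e-7.
[H^+] = sqrt(Ka x [NH3OH+]) = sqrt(9.09e-7 x 0.06588) = 0.000245 M.
pH = -log(0.000245) = 3.61.

3.61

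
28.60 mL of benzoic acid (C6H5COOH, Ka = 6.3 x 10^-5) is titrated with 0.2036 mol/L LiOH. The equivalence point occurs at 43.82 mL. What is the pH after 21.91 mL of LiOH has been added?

4.20

21.91 mL is exactly half the equivalence volume (43.82/2), i.e. the half-equivalence point.
There, n(HA) = n(A^-), so pH = pKa = -log(6.3 x 10^-5) = 4.20.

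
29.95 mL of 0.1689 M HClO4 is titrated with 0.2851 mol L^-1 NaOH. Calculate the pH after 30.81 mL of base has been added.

12.79

n(acid) = 0.1689 x 0.02995 = 0.005059 mol; n(NaOH) added = 0.2851 x 0.03081 = 0.008784 mol.
Base is in excess by 0.008784 - 0.005059 = 0.003725 mol in a total volume of 0.06076 L.
[OH^-] = 0.003725/0.06076 = 0.06131 M, so pOH = 1.21 and pH = 14.00 - 1.21 = 12.79.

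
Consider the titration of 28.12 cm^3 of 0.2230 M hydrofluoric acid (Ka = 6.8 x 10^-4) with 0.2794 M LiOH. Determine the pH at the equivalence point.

n(HF) = 0.2230 x 0.02812 = 0.006271 mol; V(LiOH) at equivalence = 0.006271/0.2794 = 0.02244 L.
At equivalence all the acid is converted to F-; total volume = 0.02812 + 0.02244 = 0.05056 L, so [F-] = 0.006271/0.05056 = 0.1240 M.
Kb = Kw/Ka = 1.0e-14 / 6.8 x 10^-4 = 1.47e-11.
[OH^-] = sqrt(Kb x [F-]) = sqrt(1.47e-11 x 0.1240) = 1.35e-6 M.
pOH = 5.87, so pH = 14.00 - 5.87 = 8.13.

8.13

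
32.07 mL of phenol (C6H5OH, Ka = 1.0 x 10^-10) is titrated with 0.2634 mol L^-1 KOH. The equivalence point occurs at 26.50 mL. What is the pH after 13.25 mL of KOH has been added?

10.00

13.25 mL is exactly half the equivalence volume (26.50/2), i.e. the half-equivalence point.
There, n(HA) = n(A^-), so pH = pKa = -log(1.0 x 10^-10) = 10.00.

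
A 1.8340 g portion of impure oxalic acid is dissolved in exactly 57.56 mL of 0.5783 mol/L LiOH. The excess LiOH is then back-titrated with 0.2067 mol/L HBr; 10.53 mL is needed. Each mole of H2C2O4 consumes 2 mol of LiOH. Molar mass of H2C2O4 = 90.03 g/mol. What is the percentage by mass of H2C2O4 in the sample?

Total n(LiOH) added = 0.5783 x 0.05756 = 0.03329 mol.
n(HBr) used = 0.2067 x 0.01053 = 0.002177 mol, which equals the excess n(LiOH).
So n(LiOH) consumed by the sample = 0.03329 - 0.002177 = 0.03111 mol.
n(H2C2O4) = 0.03111 / 2 = 0.01556 mol.
mass H2C2O4 = 0.01556 x 90.03 = 1.400 g, so %H2C2O4 = 1.400/1.8340 x 100 = 76.4%.

76.4%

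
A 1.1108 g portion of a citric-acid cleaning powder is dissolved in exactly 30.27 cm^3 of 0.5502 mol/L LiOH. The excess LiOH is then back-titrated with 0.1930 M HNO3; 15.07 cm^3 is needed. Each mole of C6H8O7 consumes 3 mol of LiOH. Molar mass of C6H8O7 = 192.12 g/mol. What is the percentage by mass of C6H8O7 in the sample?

79.2%

Total n(LiOH) added = 0.5502 x 0.03027 = 0.01665 mol.
n(HNO3) used = 0.1930 x 0.01507 = 0.002909 mol, which equals the excess n(LiOH).
So n(LiOH) consumed by the sample = 0.01665 - 0.002909 = 0.01375 mol.
n(C6H8O7) = 0.01375 / 3 = 0.004582 mol.
mass C6H8O7 = 0.004582 x 192.12 = 0.8803 g, so %C6H8O7 = 0.8803/1.1108 x 100 = 79.2%.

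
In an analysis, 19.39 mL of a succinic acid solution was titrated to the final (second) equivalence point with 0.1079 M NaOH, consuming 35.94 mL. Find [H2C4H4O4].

n(NaOH) = 0.1079 x 0.03594 = 0.003878 mol.
At the final (second) equivalence point, 2 mol OH^- react per mol H2C4H4O4, so n(H2C4H4O4) = 0.003878 / 2 = 0.001939 mol.
[H2C4H4O4] = 0.001939 / 0.01939 L = 0.100 M.

0.100 M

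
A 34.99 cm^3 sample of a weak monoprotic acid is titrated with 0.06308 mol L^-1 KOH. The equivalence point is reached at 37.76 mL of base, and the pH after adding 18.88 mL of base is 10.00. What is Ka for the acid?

18.88 mL is half of the equivalence volume, so this is the half-equivalence point where [HA] = [A^-].
At half-equivalence pH = pKa, so pKa = 10.00.
Ka = 10^(-10.00) = 1.0 x 10^-10.

1.0 x 10^-10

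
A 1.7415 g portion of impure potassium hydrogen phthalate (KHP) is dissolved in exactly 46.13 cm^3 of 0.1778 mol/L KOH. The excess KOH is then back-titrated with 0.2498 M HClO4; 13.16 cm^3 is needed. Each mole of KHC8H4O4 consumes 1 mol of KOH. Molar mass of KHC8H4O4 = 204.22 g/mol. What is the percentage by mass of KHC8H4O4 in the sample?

Total n(KOH) added = 0.1778 x 0.04613 = 0.008202 mol.
n(HClO4) used = 0.2498 x 0.01316 = 0.003287 mol, which equals the excess n(KOH).
So n(KOH) consumed by the sample = 0.008202 - 0.003287 = 0.004915 mol.
n(KHC8H4O4) = 0.004915 / 1 = 0.004915 mol.
mass KHC8H4O4 = 0.004915 x 204.22 = 1.004 g, so %KHC8H4O4 = 1.004/1.7415 x 100 = 57.6%.

57.6%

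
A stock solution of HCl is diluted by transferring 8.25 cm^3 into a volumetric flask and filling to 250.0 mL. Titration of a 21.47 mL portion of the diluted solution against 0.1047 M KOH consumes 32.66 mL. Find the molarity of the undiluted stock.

4.83 M

n(KOH) = 0.1047 x 0.03266 = 0.003420 mol.
n(HCl) in the aliquot = 0.003420 mol.
[diluted HCl] = 0.003420 / 0.02147 = 0.1593 M.
Dilution factor = 250.0/8.250 = 30.30, so [stock] = 0.1593 x 30.30 = 4.83 M.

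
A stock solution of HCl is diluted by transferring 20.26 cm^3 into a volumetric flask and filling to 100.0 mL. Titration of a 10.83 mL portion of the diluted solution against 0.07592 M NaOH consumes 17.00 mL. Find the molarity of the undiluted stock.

0.588 M

n(NaOH) = 0.07592 x 0.01700 = 0.001291 mol.
n(HCl) in the aliquot = 0.001291 mol.
[diluted HCl] = 0.001291 / 0.01083 = 0.1192 M.
Dilution factor = 100.0/20.26 = 4.936, so [stock] = 0.1192 x 4.936 = 0.588 M.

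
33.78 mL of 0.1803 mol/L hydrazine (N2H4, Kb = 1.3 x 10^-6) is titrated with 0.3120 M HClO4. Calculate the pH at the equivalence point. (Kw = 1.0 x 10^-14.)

n(N2H4) = 0.1803 x 0.03378 = 0.006091 mol; V(HClO4) at equivalence = 0.006091/0.3120 = 0.01952 L.
At equivalence the base is fully converted to N2H5+; total volume = 0.05330 L, so [N2H5+] = 0.006091/0.05330 = 0.1143 M.
Ka(N2H5+) = Kw/Kb = 1.0e-14 / 1.3 x 10^-6 = 7.69e-9.
[H^+] = sqrt(Ka x [N2H5+]) = sqrt(7.69e-9 x 0.1143) = 2.96e-5 M.
pH = -log(2.96e-5) = 4.53.

4.53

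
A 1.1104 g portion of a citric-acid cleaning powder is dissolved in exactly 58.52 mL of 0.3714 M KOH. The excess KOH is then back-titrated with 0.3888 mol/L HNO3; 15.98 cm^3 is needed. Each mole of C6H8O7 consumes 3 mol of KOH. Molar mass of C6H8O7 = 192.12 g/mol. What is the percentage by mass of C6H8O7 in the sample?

Total n(KOH) added = 0.3714 x 0.05852 = 0.02173 mol.
n(HNO3) used = 0.3888 x 0.01598 = 0.006213 mol, which equals the excess n(KOH).
So n(KOH) consumed by the sample = 0.02173 - 0.006213 = 0.01552 mol.
n(C6H8O7) = 0.01552 / 3 = 0.005174 mol.
mass C6H8O7 = 0.005174 x 192.12 = 0.9940 g, so %C6H8O7 = 0.9940/1.1104 x 100 = 89.5%.

89.5%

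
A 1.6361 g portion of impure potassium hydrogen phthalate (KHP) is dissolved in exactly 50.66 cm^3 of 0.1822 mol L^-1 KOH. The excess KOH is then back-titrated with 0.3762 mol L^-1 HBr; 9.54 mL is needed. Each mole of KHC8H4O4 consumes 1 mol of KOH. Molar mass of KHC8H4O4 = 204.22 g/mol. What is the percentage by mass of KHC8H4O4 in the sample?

70.4%

Total n(KOH) added = 0.1822 x 0.05066 = 0.009230 mol.
n(HBr) used = 0.3762 x 0.009540 = 0.003589 mol, which equals the excess n(KOH).
So n(KOH) consumed by the sample = 0.009230 - 0.003589 = 0.005641 mol.
n(KHC8H4O4) = 0.005641 / 1 = 0.005641 mol.
mass KHC8H4O4 = 0.005641 x 204.22 = 1.152 g, so %KHC8H4O4 = 1.152/1.6361 x 100 = 70.4%.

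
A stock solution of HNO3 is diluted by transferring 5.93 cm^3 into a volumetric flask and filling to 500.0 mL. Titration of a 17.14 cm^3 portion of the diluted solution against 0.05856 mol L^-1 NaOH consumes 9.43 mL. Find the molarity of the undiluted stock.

2.72 M

n(NaOH) = 0.05856 x 0.009430 = 0.0005522 mol.
n(HNO3) in the aliquot = 0.0005522 mol.
[diluted HNO3] = 0.0005522 / 0.01714 = 0.03222 M.
Dilution factor = 500.0/5.930 = 84.32, so [stock] = 0.03222 x 84.32 = 2.72 M.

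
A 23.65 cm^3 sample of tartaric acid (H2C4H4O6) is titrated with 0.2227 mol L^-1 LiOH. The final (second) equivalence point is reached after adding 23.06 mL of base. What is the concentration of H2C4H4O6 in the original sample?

0.109 M

n(LiOH) = 0.2227 x 0.02306 = 0.005135 mol.
At the final (second) equivalence point, 2 mol OH^- react per mol H2C4H4O6, so n(H2C4H4O6) = 0.005135 / 2 = 0.002568 mol.
[H2C4H4O6] = 0.002568 / 0.02365 L = 0.109 M.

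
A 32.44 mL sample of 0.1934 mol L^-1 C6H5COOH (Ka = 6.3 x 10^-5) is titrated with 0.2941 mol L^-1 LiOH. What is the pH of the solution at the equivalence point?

n(C6H5COOH) = 0.1934 x 0.03244 = 0.006274 mol; V(LiOH) at equivalence = 0.006274/0.2941 = 0.02133 L.
At equivalence all the acid is converted to C6H5COO-; total volume = 0.03244 + 0.02133 = 0.05377 L, so [C6H5COO-] = 0.006274/0.05377 = 0.1167 M.
Kb = Kw/Ka = 1.0e-14 / 6.3 x 10^-5 = 1.59e-10.
[OH^-] = sqrt(Kb x [C6H5COO-]) = sqrt(1.59e-10 x 0.1167) = 4.30e-6 M.
pOH = 5.37, so pH = 14.00 - 5.37 = 8.63.

8.63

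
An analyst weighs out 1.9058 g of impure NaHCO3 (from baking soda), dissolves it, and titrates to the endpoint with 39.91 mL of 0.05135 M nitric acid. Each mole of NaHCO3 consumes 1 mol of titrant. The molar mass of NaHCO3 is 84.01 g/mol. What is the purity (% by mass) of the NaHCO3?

n(HNO3) = 0.05135 x 0.03991 = 0.002049 mol.
n(NaHCO3) = 0.002049 / 1 = 0.002049 mol.
mass of NaHCO3 = 0.002049 x 84.01 = 0.1722 g.
% purity = 0.1722 / 1.9058 x 100 = 9.03%.

9.03%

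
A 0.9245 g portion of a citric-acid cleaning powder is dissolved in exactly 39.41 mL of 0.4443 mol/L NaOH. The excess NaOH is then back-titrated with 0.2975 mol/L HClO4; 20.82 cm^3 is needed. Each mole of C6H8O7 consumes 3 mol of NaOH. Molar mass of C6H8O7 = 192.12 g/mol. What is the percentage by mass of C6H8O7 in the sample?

Total n(NaOH) added = 0.4443 x 0.03941 = 0.01751 mol.
n(HClO4) used = 0.2975 x 0.02082 = 0.006194 mol, which equals the excess n(NaOH).
So n(NaOH) consumed by the sample = 0.01751 - 0.006194 = 0.01132 mol.
n(C6H8O7) = 0.01132 / 3 = 0.003772 mol.
mass C6H8O7 = 0.003772 x 192.12 = 0.7247 g, so %C6H8O7 = 0.7247/0.9245 x 100 = 78.4%.

78.4%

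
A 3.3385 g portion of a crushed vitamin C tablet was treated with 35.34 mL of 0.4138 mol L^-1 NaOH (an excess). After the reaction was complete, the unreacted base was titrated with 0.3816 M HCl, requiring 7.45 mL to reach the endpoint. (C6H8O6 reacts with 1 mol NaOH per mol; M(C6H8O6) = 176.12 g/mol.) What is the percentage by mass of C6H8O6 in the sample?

Total n(NaOH) added = 0.4138 x 0.03534 = 0.01462 mol.
n(HCl) used = 0.3816 x 0.007450 = 0.002843 mol, which equals the excess n(NaOH).
So n(NaOH) consumed by the sample = 0.01462 - 0.002843 = 0.01178 mol.
n(C6H8O6) = 0.01178 / 1 = 0.01178 mol.
mass C6H8O6 = 0.01178 x 176.12 = 2.075 g, so %C6H8O6 = 2.075/3.3385 x 100 = 62.1%.

62.1%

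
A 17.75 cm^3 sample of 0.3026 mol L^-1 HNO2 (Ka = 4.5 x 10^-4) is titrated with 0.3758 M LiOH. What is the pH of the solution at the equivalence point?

8.29

n(HNO2) = 0.3026 x 0.01775 = 0.005371 mol; V(LiOH) at equivalence = 0.005371/0.3758 = 0.01429 L.
At equivalence all the acid is converted to NO2-; total volume = 0.01775 + 0.01429 = 0.03204 L, so [NO2-] = 0.005371/0.03204 = 0.1676 M.
Kb = Kw/Ka = 1.0e-14 / 4.5 x 10^-4 = 2.22e-11.
[OH^-] = sqrt(Kb x [NO2-]) = sqrt(2.22e-11 x 0.1676) = 1.93e-6 M.
pOH = 5.71, so pH = 14.00 - 5.71 = 8.29.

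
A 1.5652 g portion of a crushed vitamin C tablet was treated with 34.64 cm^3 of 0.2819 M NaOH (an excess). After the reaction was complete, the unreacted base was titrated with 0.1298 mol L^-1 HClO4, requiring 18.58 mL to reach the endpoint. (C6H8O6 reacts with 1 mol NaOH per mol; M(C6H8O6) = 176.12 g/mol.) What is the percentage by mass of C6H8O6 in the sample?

Total n(NaOH) added = 0.2819 x 0.03464 = 0.009765 mol.
n(HClO4) used = 0.1298 x 0.01858 = 0.002412 mol, which equals the excess n(NaOH).
So n(NaOH) consumed by the sample = 0.009765 - 0.002412 = 0.007353 mol.
n(C6H8O6) = 0.007353 / 1 = 0.007353 mol.
mass C6H8O6 = 0.007353 x 176.12 = 1.295 g, so %C6H8O6 = 1.295/1.5652 x 100 = 82.7%.

82.7%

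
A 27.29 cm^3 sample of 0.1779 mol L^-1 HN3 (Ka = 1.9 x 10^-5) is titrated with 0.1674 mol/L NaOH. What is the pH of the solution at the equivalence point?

n(HN3) = 0.1779 x 0.02729 = 0.004855 mol; V(NaOH) at equivalence = 0.004855/0.1674 = 0.02900 L.
At equivalence all the acid is converted to N3-; total volume = 0.02729 + 0.02900 = 0.05629 L, so [N3-] = 0.004855/0.05629 = 0.08625 M.
Kb = Kw/Ka = 1.0e-14 / 1.9 x 10^-5 = 5.26e-10.
[OH^-] = sqrt(Kb x [N3-]) = sqrt(5.26e-10 x 0.08625) = 6.74e-6 M.
pOH = 5.17, so pH = 14.00 - 5.17 = 8.83.

8.83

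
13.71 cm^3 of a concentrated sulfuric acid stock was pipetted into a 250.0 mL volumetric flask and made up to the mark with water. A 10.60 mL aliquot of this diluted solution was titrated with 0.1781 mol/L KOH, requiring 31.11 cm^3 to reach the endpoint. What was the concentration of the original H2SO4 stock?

4.77 M

n(KOH) = 0.1781 x 0.03111 = 0.005541 mol.
n(H2SO4) in the aliquot = 0.005541 x 1/2 = 0.002770 mol.
[diluted H2SO4] = 0.002770 / 0.01060 = 0.2614 M.
Dilution factor = 250.0/13.71 = 18.23, so [stock] = 0.2614 x 18.23 = 4.77 M.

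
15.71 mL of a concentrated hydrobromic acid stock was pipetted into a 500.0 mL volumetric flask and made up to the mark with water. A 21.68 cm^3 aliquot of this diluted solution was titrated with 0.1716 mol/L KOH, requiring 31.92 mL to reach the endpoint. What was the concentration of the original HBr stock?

n(KOH) = 0.1716 x 0.03192 = 0.005477 mol.
n(HBr) in the aliquot = 0.005477 mol.
[diluted HBr] = 0.005477 / 0.02168 = 0.2527 M.
Dilution factor = 500.0/15.71 = 31.83, so [stock] = 0.2527 x 31.83 = 8.04 M.

8.04 M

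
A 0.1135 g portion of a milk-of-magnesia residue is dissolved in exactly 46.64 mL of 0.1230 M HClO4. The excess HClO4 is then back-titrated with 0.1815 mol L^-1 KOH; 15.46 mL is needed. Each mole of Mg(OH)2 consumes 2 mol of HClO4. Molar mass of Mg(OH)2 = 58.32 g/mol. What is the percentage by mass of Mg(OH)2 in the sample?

Total n(HClO4) added = 0.1230 x 0.04664 = 0.005737 mol.
n(KOH) used = 0.1815 x 0.01546 = 0.002806 mol, which equals the excess n(HClO4).
So n(HClO4) consumed by the sample = 0.005737 - 0.002806 = 0.002931 mol.
n(Mg(OH)2) = 0.002931 / 2 = 0.001465 mol.
mass Mg(OH)2 = 0.001465 x 58.32 = 0.08546 g, so %Mg(OH)2 = 0.08546/0.1135 x 100 = 75.3%.

75.3%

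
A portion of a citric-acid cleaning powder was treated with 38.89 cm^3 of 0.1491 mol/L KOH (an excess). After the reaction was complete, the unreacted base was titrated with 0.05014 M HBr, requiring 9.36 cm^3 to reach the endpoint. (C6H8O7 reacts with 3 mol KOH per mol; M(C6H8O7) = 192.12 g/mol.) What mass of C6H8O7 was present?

0.341 g

Total n(KOH) added = 0.1491 x 0.03889 = 0.005798 mol.
n(HBr) used = 0.05014 x 0.009360 = 0.0004693 mol, which equals the excess n(KOH).
So n(KOH) consumed by the sample = 0.005798 - 0.0004693 = 0.005329 mol.
n(C6H8O7) = 0.005329 / 3 = 0.001776 mol.
mass = 0.001776 mol x 192.12 g/mol = 0.341 g.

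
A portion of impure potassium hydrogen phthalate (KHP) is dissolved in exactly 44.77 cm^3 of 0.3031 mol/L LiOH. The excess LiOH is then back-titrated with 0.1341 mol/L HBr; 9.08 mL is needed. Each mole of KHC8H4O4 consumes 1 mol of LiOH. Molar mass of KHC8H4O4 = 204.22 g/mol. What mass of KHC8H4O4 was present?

Total n(LiOH) added = 0.3031 x 0.04477 = 0.01357 mol.
n(HBr) used = 0.1341 x 0.009080 = 0.001218 mol, which equals the excess n(LiOH).
So n(LiOH) consumed by the sample = 0.01357 - 0.001218 = 0.01235 mol.
n(KHC8H4O4) = 0.01235 / 1 = 0.01235 mol.
mass = 0.01235 mol x 204.22 g/mol = 2.52 g.

2.52 g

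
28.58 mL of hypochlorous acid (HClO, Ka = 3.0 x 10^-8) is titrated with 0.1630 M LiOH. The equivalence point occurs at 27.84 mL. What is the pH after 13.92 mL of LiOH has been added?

13.92 mL is exactly half the equivalence volume (27.84/2), i.e. the half-equivalence point.
There, n(HA) = n(A^-), so pH = pKa = -log(3.0 x 10^-8) = 7.52.

7.52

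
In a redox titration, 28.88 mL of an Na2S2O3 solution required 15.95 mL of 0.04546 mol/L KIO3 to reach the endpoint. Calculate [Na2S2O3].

n(KIO3) = 0.04546 x 0.01595 = 0.0007251 mol.
From the balanced equation, 1 mol KIO3 reacts with 6 mol Na2S2O3, so n(Na2S2O3) = 0.0007251 x 6/1 = 0.004351 mol.
[Na2S2O3] = 0.004351 / 0.02888 L = 0.151 M.

0.151 M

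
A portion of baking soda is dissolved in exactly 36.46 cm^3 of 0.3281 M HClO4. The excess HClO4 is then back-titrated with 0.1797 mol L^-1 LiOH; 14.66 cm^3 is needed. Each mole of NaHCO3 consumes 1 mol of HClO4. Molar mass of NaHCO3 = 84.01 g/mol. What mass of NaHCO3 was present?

0.784 g

Total n(HClO4) added = 0.3281 x 0.03646 = 0.01196 mol.
n(LiOH) used = 0.1797 x 0.01466 = 0.002634 mol, which equals the excess n(HClO4).
So n(HClO4) consumed by the sample = 0.01196 - 0.002634 = 0.009328 mol.
n(NaHCO3) = 0.009328 / 1 = 0.009328 mol.
mass = 0.009328 mol x 84.01 g/mol = 0.784 g.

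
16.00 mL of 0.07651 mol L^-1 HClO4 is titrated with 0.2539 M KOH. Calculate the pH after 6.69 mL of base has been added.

n(acid) = 0.07651 x 0.01600 = 0.001224 mol; n(KOH) added = 0.2539 x 0.006690 = 0.001699 mol.
Base is in excess by 0.001699 - 0.001224 = 0.0004744 mol in a total volume of 0.02269 L.
[OH^-] = 0.0004744/0.02269 = 0.02091 M, so pOH = 1.68 and pH = 14.00 - 1.68 = 12.32.

12.32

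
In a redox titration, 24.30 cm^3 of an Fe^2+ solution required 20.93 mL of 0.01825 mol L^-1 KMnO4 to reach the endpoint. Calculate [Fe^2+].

0.0786 M

n(KMnO4) = 0.01825 x 0.02093 = 0.0003820 mol.
From the balanced equation, 1 mol KMnO4 reacts with 5 mol Fe^2+, so n(Fe^2+) = 0.0003820 x 5/1 = 0.001910 mol.
[Fe^2+] = 0.001910 / 0.02430 L = 0.0786 M.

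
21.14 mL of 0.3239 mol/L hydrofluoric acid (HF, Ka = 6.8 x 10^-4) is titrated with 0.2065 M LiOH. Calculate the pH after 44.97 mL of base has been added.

12.57

n(acid) = 0.3239 x 0.02114 = 0.006847 mol; n(LiOH) added = 0.2065 x 0.04497 = 0.009286 mol.
Base is in excess by 0.009286 - 0.006847 = 0.002439 mol in a total volume of 0.06611 L.
[OH^-] = 0.002439/0.06611 = 0.03689 M, so pOH = 1.43 and pH = 14.00 - 1.43 = 12.57.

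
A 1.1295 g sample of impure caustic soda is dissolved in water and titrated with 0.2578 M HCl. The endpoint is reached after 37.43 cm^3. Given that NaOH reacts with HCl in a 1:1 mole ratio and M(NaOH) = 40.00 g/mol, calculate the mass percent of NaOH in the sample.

n(HCl) = 0.2578 x 0.03743 = 0.009649 mol.
n(NaOH) = 0.009649 / 1 = 0.009649 mol.
mass of NaOH = 0.009649 x 40.00 = 0.3860 g.
% purity = 0.3860 / 1.1295 x 100 = 34.2%.

34.2%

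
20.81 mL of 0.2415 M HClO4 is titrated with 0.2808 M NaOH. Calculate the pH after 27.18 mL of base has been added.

n(acid) = 0.2415 x 0.02081 = 0.005026 mol; n(NaOH) added = 0.2808 x 0.02718 = 0.007632 mol.
Base is in excess by 0.007632 - 0.005026 = 0.002607 mol in a total volume of 0.04799 L.
[OH^-] = 0.002607/0.04799 = 0.05431 M, so pOH = 1.27 and pH = 14.00 - 1.27 = 12.73.

12.73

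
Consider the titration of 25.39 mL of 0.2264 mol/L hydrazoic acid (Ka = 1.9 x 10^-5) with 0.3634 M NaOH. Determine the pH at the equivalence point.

8.93

n(HN3) = 0.2264 x 0.02539 = 0.005748 mol; V(NaOH) at equivalence = 0.005748/0.3634 = 0.01582 L.
At equivalence all the acid is converted to N3-; total volume = 0.02539 + 0.01582 = 0.04121 L, so [N3-] = 0.005748/0.04121 = 0.1395 M.
Kb = Kw/Ka = 1.0e-14 / 1.9 x 10^-5 = 5.26e-10.
[OH^-] = sqrt(Kb x [N3-]) = sqrt(5.26e-10 x 0.1395) = 8.57e-6 M.
pOH = 5.07, so pH = 14.00 - 5.07 = 8.93.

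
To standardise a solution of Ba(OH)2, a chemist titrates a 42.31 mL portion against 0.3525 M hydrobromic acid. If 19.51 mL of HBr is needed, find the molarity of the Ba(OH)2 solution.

0.0813 M

n(HBr) delivered = 0.3525 x 0.01951 = 0.006877 mol.
The reaction is 1 Ba(OH)2 + 2 HBr, so n(Ba(OH)2) = 0.006877 x 1/2 = 0.003439 mol.
[Ba(OH)2] = 0.003439 mol / 0.04231 L = 0.0813 M.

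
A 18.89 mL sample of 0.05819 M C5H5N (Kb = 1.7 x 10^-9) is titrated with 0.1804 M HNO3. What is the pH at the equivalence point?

3.29

n(C5H5N) = 0.05819 x 0.01889 = 0.001099 mol; V(HNO3) at equivalence = 0.001099/0.1804 = 0.006093 L.
At equivalence the base is fully converted to C5H5NH+; total volume = 0.02498 L, so [C5H5NH+] = 0.001099/0.02498 = 0.04400 M.
Ka(C5H5NH+) = Kw/Kb = 1.0e-14 / 1.7 x 10^-9 = 5.88e-6.
[H^+] = sqrt(Ka x [C5H5NH+]) = sqrt(5.88e-6 x 0.04400) = 0.000509 M.
pH = -log(0.000509) = 3.29.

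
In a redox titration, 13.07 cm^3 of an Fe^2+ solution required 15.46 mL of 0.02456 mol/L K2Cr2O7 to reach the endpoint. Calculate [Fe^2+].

n(K2Cr2O7) = 0.02456 x 0.01546 = 0.0003797 mol.
From the balanced equation, 1 mol K2Cr2O7 reacts with 6 mol Fe^2+, so n(Fe^2+) = 0.0003797 x 6/1 = 0.002278 mol.
[Fe^2+] = 0.002278 / 0.01307 L = 0.174 M.

0.174 M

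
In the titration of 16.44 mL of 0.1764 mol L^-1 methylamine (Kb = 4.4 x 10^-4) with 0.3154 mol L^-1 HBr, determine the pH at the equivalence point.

n(CH3NH2) = 0.1764 x 0.01644 = 0.002900 mol; V(HBr) at equivalence = 0.002900/0.3154 = 0.009195 L.
At equivalence the base is fully converted to CH3NH3+; total volume = 0.02563 L, so [CH3NH3+] = 0.002900/0.02563 = 0.1131 M.
Ka(CH3NH3+) = Kw/Kb = 1.0e-14 / 4.4 x 10^-4 = 2.27e-11.
[H^+] = sqrt(Ka x [CH3NH3+]) = sqrt(2.27e-11 x 0.1131) = 1.60e-6 M.
pH = -log(1.60e-6) = 5.79.

5.79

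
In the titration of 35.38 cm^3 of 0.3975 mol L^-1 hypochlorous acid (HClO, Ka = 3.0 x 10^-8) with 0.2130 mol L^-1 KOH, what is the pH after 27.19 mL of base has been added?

7.37

Initial n(HClO) = 0.3975 x 0.03538 = 0.01406 mol.
n(KOH) added = 0.2130 x 0.02719 = 0.005791 mol, converting that many moles of HClO to ClO-.
Remaining n(HClO) = 0.008272 mol; n(ClO-) = 0.005791 mol.
By Henderson-Hasselbalch, pH = pKa + log([A^-]/[HA]) = 7.52 + log(0.005791/0.008272) = 7.52 + (-0.15) = 7.37.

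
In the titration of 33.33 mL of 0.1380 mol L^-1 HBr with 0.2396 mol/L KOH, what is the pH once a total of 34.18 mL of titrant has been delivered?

n(acid) = 0.1380 x 0.03333 = 0.004600 mol; n(KOH) added = 0.2396 x 0.03418 = 0.008190 mol.
Base is in excess by 0.008190 - 0.004600 = 0.003590 mol in a total volume of 0.06751 L.
[OH^-] = 0.003590/0.06751 = 0.05318 M, so pOH = 1.27 and pH = 14.00 - 1.27 = 12.73.

12.73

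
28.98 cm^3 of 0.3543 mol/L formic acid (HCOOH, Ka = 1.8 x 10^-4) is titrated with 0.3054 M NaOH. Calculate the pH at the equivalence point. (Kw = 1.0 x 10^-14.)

n(HCOOH) = 0.3543 x 0.02898 = 0.01027 mol; V(NaOH) at equivalence = 0.01027/0.3054 = 0.03362 L.
At equivalence all the acid is converted to HCOO-; total volume = 0.02898 + 0.03362 = 0.06260 L, so [HCOO-] = 0.01027/0.06260 = 0.1640 M.
Kb = Kw/Ka = 1.0e-14 / 1.8 x 10^-4 = 5.56e-11.
[OH^-] = sqrt(Kb x [HCOO-]) = sqrt(5.56e-11 x 0.1640) = 3.02e-6 M.
pOH = 5.52, so pH = 14.00 - 5.52 = 8.48.

8.48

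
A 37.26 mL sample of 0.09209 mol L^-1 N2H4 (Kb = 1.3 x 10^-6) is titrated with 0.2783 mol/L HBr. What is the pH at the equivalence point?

n(N2H4) = 0.09209 x 0.03726 = 0.003431 mol; V(HBr) at equivalence = 0.003431/0.2783 = 0.01233 L.
At equivalence the base is fully converted to N2H5+; total volume = 0.04959 L, so [N2H5+] = 0.003431/0.04959 = 0.06919 M.
Ka(N2H5+) = Kw/Kb = 1.0e-14 / 1.3 x 10^-6 = 7.69e-9.
[H^+] = sqrt(Ka x [N2H5+]) = sqrt(7.69e-9 x 0.06919) = 2.31e-5 M.
pH = -log(2.31e-5) = 4.64.

4.64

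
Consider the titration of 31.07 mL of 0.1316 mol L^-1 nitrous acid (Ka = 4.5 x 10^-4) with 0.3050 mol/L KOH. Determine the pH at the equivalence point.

n(HNO2) = 0.1316 x 0.03107 = 0.004089 mol; V(KOH) at equivalence = 0.004089/0.3050 = 0.01341 L.
At equivalence all the acid is converted to NO2-; total volume = 0.03107 + 0.01341 = 0.04448 L, so [NO2-] = 0.004089/0.04448 = 0.09193 M.
Kb = Kw/Ka = 1.0e-14 / 4.5 x 10^-4 = 2.22e-11.
[OH^-] = sqrt(Kb x [NO2-]) = sqrt(2.22e-11 x 0.09193) = 1.43e-6 M.
pOH = 5.84, so pH = 14.00 - 5.84 = 8.16.

8.16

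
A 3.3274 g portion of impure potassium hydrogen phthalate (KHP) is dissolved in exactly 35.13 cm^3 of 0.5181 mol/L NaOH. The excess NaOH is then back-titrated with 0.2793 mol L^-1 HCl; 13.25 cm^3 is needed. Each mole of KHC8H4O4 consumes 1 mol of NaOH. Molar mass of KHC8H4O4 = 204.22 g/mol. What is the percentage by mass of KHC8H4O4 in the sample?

89.0%

Total n(NaOH) added = 0.5181 x 0.03513 = 0.01820 mol.
n(HCl) used = 0.2793 x 0.01325 = 0.003701 mol, which equals the excess n(NaOH).
So n(NaOH) consumed by the sample = 0.01820 - 0.003701 = 0.01450 mol.
n(KHC8H4O4) = 0.01450 / 1 = 0.01450 mol.
mass KHC8H4O4 = 0.01450 x 204.22 = 2.961 g, so %KHC8H4O4 = 2.961/3.3274 x 100 = 89.0%.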